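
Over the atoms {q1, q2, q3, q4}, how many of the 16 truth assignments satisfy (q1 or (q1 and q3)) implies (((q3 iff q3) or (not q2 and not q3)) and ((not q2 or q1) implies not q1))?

8

Initial set: {((q1 or (q1 and q3)) implies (((q3 iff q3) or (not q2 and not q3)) and ((not q2 or q1) implies not q1)))}.
((q1 or (q1 and q3)) implies (((q3 iff q3) or (not q2 and not q3)) and ((not q2 or q1) implies not q1))): β-rule — branch into not (q1 or (q1 and q3))  //  (((q3 iff q3) or (not q2 and not q3)) and ((not q2 or q1) implies not q1)).
  branch 1 (add not (q1 or (q1 and q3))):
    not (q1 or (q1 and q3)): α-rule — add not q1, not (q1 and q3).
    not (q1 and q3): β-rule — branch into not q1  //  not q3.
      branch 1.1 (add not q1):
        ○ open, literals {q1=0}.
      branch 1.2 (add not q3):
        ○ open, literals {q1=0, q3=0}.
  branch 2 (add (((q3 iff q3) or (not q2 and not q3)) and ((not q2 or q1) implies not q1))):
    (((q3 iff q3) or (not q2 and not q3)) and ((not q2 or q1) implies not q1)): α-rule — add ((q3 iff q3) or (not q2 and not q3)), ((not q2 or q1) implies not q1).
    ((q3 iff q3) or (not q2 and not q3)): β-rule — branch into (q3 iff q3)  //  (not q2 and not q3).
      branch 2.1 (add (q3 iff q3)):
        ((not q2 or q1) implies not q1): β-rule — branch into not (not q2 or q1)  //  not q1.
          branch 2.1.1 (add not (not q2 or q1)):
            not (not q2 or q1): α-rule — add not not q2, not q1.
            (q3 iff q3): β-rule — branch into q3, q3  //  not q3, not q3.
              branch 2.1.1.1 (add q3, q3):
                ○ open, literals {q1=0, q2=1, q3=1}.
              branch 2.1.1.2 (add not q3, not q3):
                ○ open, literals {q1=0, q2=1, q3=0}.
          branch 2.1.2 (add not q1):
            (q3 iff q3): β-rule — branch into q3, q3  //  not q3, not q3.
              branch 2.1.2.1 (add q3, q3):
                ○ open, literals {q1=0, q3=1}.
              branch 2.1.2.2 (add not q3, not q3):
                ○ open, literals {q1=0, q3=0}.
      branch 2.2 (add (not q2 and not q3)):
        (not q2 and not q3): α-rule — add not q2, not q3.
        ((not q2 or q1) implies not q1): β-rule — branch into not (not q2 or q1)  //  not q1.
          branch 2.2.1 (add not (not q2 or q1)):
            not (not q2 or q1): α-rule — add not not q2, not q1.
            × closes — contains both q2 and not q2.
          branch 2.2.2 (add not q1):
            ○ open, literals {q1=0, q2=0, q3=0}.
1 branch closed, 7 open.
Each open branch fixes some atoms; the unmentioned ones are free. Counting distinct full assignments: branch {q1=0} (q2, q3, q4) contributes 8 new; branch {q1=0, q3=0} (q2, q4) contributes 0 new; branch {q1=0, q2=1, q3=1} (q4) contributes 0 new; branch {q1=0, q2=1, q3=0} (q4) contributes 0 new; branch {q1=0, q3=1} (q2, q4) contributes 0 new; branch {q1=0, q3=0} (q2, q4) contributes 0 new; branch {q1=0, q2=0, q3=0} (q4) contributes 0 new. Total: 8.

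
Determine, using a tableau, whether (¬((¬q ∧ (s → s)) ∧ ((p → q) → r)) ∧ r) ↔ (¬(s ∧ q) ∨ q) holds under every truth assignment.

Not valid

Assume the negation and expand:
Initial set: {¬((¬((¬q ∧ (s → s)) ∧ ((p → q) → r)) ∧ r) ↔ (¬(s ∧ q) ∨ q))}.
¬((¬((¬q ∧ (s → s)) ∧ ((p → q) → r)) ∧ r) ↔ (¬(s ∧ q) ∨ q)): β-rule — branch into (¬((¬q ∧ (s → s)) ∧ ((p → q) → r)) ∧ r), ¬(¬(s ∧ q) ∨ q)  //  ¬(¬((¬q ∧ (s → s)) ∧ ((p → q) → r)) ∧ r), (¬(s ∧ q) ∨ q).
  branch 1 (add (¬((¬q ∧ (s → s)) ∧ ((p → q) → r)) ∧ r), ¬(¬(s ∧ q) ∨ q)):
    (¬((¬q ∧ (s → s)) ∧ ((p → q) → r)) ∧ r): α-rule — add ¬((¬q ∧ (s → s)) ∧ ((p → q) → r)), r.
    ¬(¬(s ∧ q) ∨ q): α-rule — add ¬¬(s ∧ q), ¬q.
    ¬¬(s ∧ q): α-rule — add s, q.
    × closes — contains both q and ¬q.
  branch 2 (add ¬(¬((¬q ∧ (s → s)) ∧ ((p → q) → r)) ∧ r), (¬(s ∧ q) ∨ q)):
    ¬(¬((¬q ∧ (s → s)) ∧ ((p → q) → r)) ∧ r): β-rule — branch into ¬¬((¬q ∧ (s → s)) ∧ ((p → q) → r))  //  ¬r.
      branch 2.1 (add ¬¬((¬q ∧ (s → s)) ∧ ((p → q) → r))):
        ¬¬((¬q ∧ (s → s)) ∧ ((p → q) → r)): α-rule — add (¬q ∧ (s → s)), ((p → q) → r).
        (¬q ∧ (s → s)): α-rule — add ¬q, (s → s).
        (¬(s ∧ q) ∨ q): β-rule — branch into ¬(s ∧ q)  //  q.
          branch 2.1.1 (add ¬(s ∧ q)):
            ((p → q) → r): β-rule — branch into ¬(p → q)  //  r.
              branch 2.1.1.1 (add ¬(p → q)):
                ¬(p → q): α-rule — add p, ¬q.
                (s → s): β-rule — branch into ¬s  //  s.
                  branch 2.1.1.1.1 (add ¬s):
                    ¬(s ∧ q): β-rule — branch into ¬s  //  ¬q.
                      branch 2.1.1.1.1.1 (add ¬s):
                        ○ open, literals {p=T, q=F, s=F}.
                      branch 2.1.1.1.1.2 (add ¬q):
                        ○ open, literals {p=T, q=F, s=F}.
                  branch 2.1.1.1.2 (add s):
                    ¬(s ∧ q): β-rule — branch into ¬s  //  ¬q.
                      branch 2.1.1.1.2.1 (add ¬s):
                        × closes — contains both s and ¬s.
                      branch 2.1.1.1.2.2 (add ¬q):
                        ○ open, literals {p=T, q=F, s=T}.
              branch 2.1.1.2 (add r):
                (s → s): β-rule — branch into ¬s  //  s.
                  branch 2.1.1.2.1 (add ¬s):
                    ¬(s ∧ q): β-rule — branch into ¬s  //  ¬q.
                      branch 2.1.1.2.1.1 (add ¬s):
                        ○ open, literals {q=F, r=T, s=F}.
                      branch 2.1.1.2.1.2 (add ¬q):
                        ○ open, literals {q=F, r=T, s=F}.
                  branch 2.1.1.2.2 (add s):
                    ¬(s ∧ q): β-rule — branch into ¬s  //  ¬q.
                      branch 2.1.1.2.2.1 (add ¬s):
                        × closes — contains both s and ¬s.
                      branch 2.1.1.2.2.2 (add ¬q):
                        ○ open, literals {q=F, r=T, s=T}.
          branch 2.1.2 (add q):
            × closes — contains both q and ¬q.
      branch 2.2 (add ¬r):
        (¬(s ∧ q) ∨ q): β-rule — branch into ¬(s ∧ q)  //  q.
          branch 2.2.1 (add ¬(s ∧ q)):
            ¬(s ∧ q): β-rule — branch into ¬s  //  ¬q.
              branch 2.2.1.1 (add ¬s):
                ○ open, literals {r=F, s=F}.
              branch 2.2.1.2 (add ¬q):
                ○ open, literals {q=F, r=F}.
          branch 2.2.2 (add q):
            ○ open, literals {q=T, r=F}.
4 branches closed, 9 open.
An open branch gives a countermodel: p=T, q=F, s=F (unmentioned atoms arbitrary); under it the original formula is false.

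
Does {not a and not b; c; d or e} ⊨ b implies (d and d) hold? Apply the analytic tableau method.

Initial set: {(not a and not b); c; (d or e); not (b implies (d and d))}.
(not a and not b): α-rule — add not a, not b.
not (b implies (d and d)): α-rule — add b, not (d and d).
× closes — contains both b and not b.
All 1 branch closes.
Every branch closed, so the premises entail the conclusion.

Yes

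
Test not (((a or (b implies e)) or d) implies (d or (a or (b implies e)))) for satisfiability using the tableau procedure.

Initial set: {T not (((a or (b implies e)) or d) implies (d or (a or (b implies e))))}.
T not (((a or (b implies e)) or d) implies (d or (a or (b implies e)))): α-rule — add T ((a or (b implies e)) or d), F (d or (a or (b implies e))).
F (d or (a or (b implies e))): α-rule — add F d, F (a or (b implies e)).
F (a or (b implies e)): α-rule — add F a, F (b implies e).
F (b implies e): α-rule — add T b, F e.
T ((a or (b implies e)) or d): β-rule — branch into T (a or (b implies e))  //  T d.
  branch 1 (add T (a or (b implies e))):
    T (a or (b implies e)): β-rule — branch into T a  //  T (b implies e).
      branch 1.1 (add T a):
        × closes — contains both a and not a.
      branch 1.2 (add T (b implies e)):
        T (b implies e): β-rule — branch into F b  //  T e.
          branch 1.2.1 (add F b):
            × closes — contains both b and not b.
          branch 1.2.2 (add T e):
            × closes — contains both e and not e.
  branch 2 (add T d):
    × closes — contains both d and not d.
All 4 branches close.
Every branch closed; the formula is unsatisfiable.

Unsatisfiable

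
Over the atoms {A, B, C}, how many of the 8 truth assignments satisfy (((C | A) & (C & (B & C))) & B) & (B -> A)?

1

Initial set: {((((C | A) & (C & (B & C))) & B) & (B -> A))}.
((((C | A) & (C & (B & C))) & B) & (B -> A)): α-rule — add (((C | A) & (C & (B & C))) & B), (B -> A).
(((C | A) & (C & (B & C))) & B): α-rule — add ((C | A) & (C & (B & C))), B.
((C | A) & (C & (B & C))): α-rule — add (C | A), (C & (B & C)).
(C & (B & C)): α-rule — add C, (B & C).
(B & C): α-rule — add B, C.
(B -> A): β-rule — branch into ~B  //  A.
  branch 1 (add ~B):
    × closes — contains both B and ~B.
  branch 2 (add A):
    (C | A): β-rule — branch into C  //  A.
      branch 2.1 (add C):
        ○ open, literals {A=1, B=1, C=1}.
      branch 2.2 (add A):
        ○ open, literals {A=1, B=1, C=1}.
1 branch closed, 2 open.
Each open branch fixes some atoms; the unmentioned ones are free. Counting distinct full assignments: branch {A=1, B=1, C=1} (none free) contributes 1 new; branch {A=1, B=1, C=1} (none free) contributes 0 new. Total: 1.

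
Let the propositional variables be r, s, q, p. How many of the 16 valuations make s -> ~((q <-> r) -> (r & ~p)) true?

11

Initial set: {T (s -> ~((q <-> r) -> (r & ~p)))}.
T (s -> ~((q <-> r) -> (r & ~p))): β-rule — branch into F s  //  T ~((q <-> r) -> (r & ~p)).
  branch 1 (add F s):
    ○ open, literals {s=false}.
  branch 2 (add T ~((q <-> r) -> (r & ~p))):
    T ~((q <-> r) -> (r & ~p)): α-rule — add T (q <-> r), F (r & ~p).
    T (q <-> r): β-rule — branch into T q, T r  //  F q, F r.
      branch 2.1 (add T q, T r):
        F (r & ~p): β-rule — branch into F r  //  F ~p.
          branch 2.1.1 (add F r):
            × closes — contains both r and ~r.
          branch 2.1.2 (add F ~p):
            ○ open, literals {p=true, q=true, r=true}.
      branch 2.2 (add F q, F r):
        F (r & ~p): β-rule — branch into F r  //  F ~p.
          branch 2.2.1 (add F r):
            ○ open, literals {q=false, r=false}.
          branch 2.2.2 (add F ~p):
            ○ open, literals {p=true, q=false, r=false}.
1 branch closed, 4 open.
Each open branch fixes some atoms; the unmentioned ones are free. Counting distinct full assignments: branch {s=false} (r, q, p) contributes 8 new; branch {p=true, q=true, r=true} (s) contributes 1 new; branch {q=false, r=false} (s, p) contributes 2 new; branch {p=true, q=false, r=false} (s) contributes 0 new. Total: 11.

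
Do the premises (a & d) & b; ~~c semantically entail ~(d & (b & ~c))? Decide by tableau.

Yes

Initial set: {((a & d) & b); ~~c; ~~(d & (b & ~c))}.
((a & d) & b): α-rule — add (a & d), b.
~~c: drop double negation, giving c.
~~(d & (b & ~c)): α-rule — add d, (b & ~c).
(a & d): α-rule — add a, d.
(b & ~c): α-rule — add b, ~c.
× closes — contains both c and ~c.
All 1 branch closes.
Every branch closed, so the premises entail the conclusion.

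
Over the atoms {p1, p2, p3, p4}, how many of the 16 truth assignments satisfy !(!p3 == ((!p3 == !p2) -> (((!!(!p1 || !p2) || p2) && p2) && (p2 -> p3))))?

12

Initial set: {!(!p3 == ((!p3 == !p2) -> (((!!(!p1 || !p2) || p2) && p2) && (p2 -> p3))))}.
!(!p3 == ((!p3 == !p2) -> (((!!(!p1 || !p2) || p2) && p2) && (p2 -> p3)))): β-rule — branch into !p3, !((!p3 == !p2) -> (((!!(!p1 || !p2) || p2) && p2) && (p2 -> p3)))  //  !!p3, ((!p3 == !p2) -> (((!!(!p1 || !p2) || p2) && p2) && (p2 -> p3))).
  branch 1 (add !p3, !((!p3 == !p2) -> (((!!(!p1 || !p2) || p2) && p2) && (p2 -> p3)))):
    !((!p3 == !p2) -> (((!!(!p1 || !p2) || p2) && p2) && (p2 -> p3))): α-rule — add (!p3 == !p2), !(((!!(!p1 || !p2) || p2) && p2) && (p2 -> p3)).
    (!p3 == !p2): β-rule — branch into !p3, !p2  //  !!p3, !!p2.
      branch 1.1 (add !p3, !p2):
        !(((!!(!p1 || !p2) || p2) && p2) && (p2 -> p3)): β-rule — branch into !((!!(!p1 || !p2) || p2) && p2)  //  !(p2 -> p3).
          branch 1.1.1 (add !((!!(!p1 || !p2) || p2) && p2)):
            !((!!(!p1 || !p2) || p2) && p2): β-rule — branch into !(!!(!p1 || !p2) || p2)  //  !p2.
              branch 1.1.1.1 (add !(!!(!p1 || !p2) || p2)):
                !(!!(!p1 || !p2) || p2): α-rule — add !!!(!p1 || !p2), !p2.
                !!!(!p1 || !p2): drop double negation, giving !(!p1 || !p2).
                !(!p1 || !p2): α-rule — add !!p1, !!p2.
                × closes — contains both p2 and !p2.
              branch 1.1.1.2 (add !p2):
                ○ open, literals {p2=0, p3=0}.
          branch 1.1.2 (add !(p2 -> p3)):
            !(p2 -> p3): α-rule — add p2, !p3.
            × closes — contains both p2 and !p2.
      branch 1.2 (add !!p3, !!p2):
        × closes — contains both p3 and !p3.
  branch 2 (add !!p3, ((!p3 == !p2) -> (((!!(!p1 || !p2) || p2) && p2) && (p2 -> p3)))):
    ((!p3 == !p2) -> (((!!(!p1 || !p2) || p2) && p2) && (p2 -> p3))): β-rule — branch into !(!p3 == !p2)  //  (((!!(!p1 || !p2) || p2) && p2) && (p2 -> p3)).
      branch 2.1 (add !(!p3 == !p2)):
        !(!p3 == !p2): β-rule — branch into !p3, !!p2  //  !!p3, !p2.
          branch 2.1.1 (add !p3, !!p2):
            × closes — contains both p3 and !p3.
          branch 2.1.2 (add !!p3, !p2):
            ○ open, literals {p2=0, p3=1}.
      branch 2.2 (add (((!!(!p1 || !p2) || p2) && p2) && (p2 -> p3))):
        (((!!(!p1 || !p2) || p2) && p2) && (p2 -> p3)): α-rule — add ((!!(!p1 || !p2) || p2) && p2), (p2 -> p3).
        ((!!(!p1 || !p2) || p2) && p2): α-rule — add (!!(!p1 || !p2) || p2), p2.
        (p2 -> p3): β-rule — branch into !p2  //  p3.
          branch 2.2.1 (add !p2):
            × closes — contains both p2 and !p2.
          branch 2.2.2 (add p3):
            (!!(!p1 || !p2) || p2): β-rule — branch into !!(!p1 || !p2)  //  p2.
              branch 2.2.2.1 (add !!(!p1 || !p2)):
                !!(!p1 || !p2): drop double negation, giving (!p1 || !p2).
                (!p1 || !p2): β-rule — branch into !p1  //  !p2.
                  branch 2.2.2.1.1 (add !p1):
                    ○ open, literals {p1=0, p2=1, p3=1}.
                  branch 2.2.2.1.2 (add !p2):
                    × closes — contains both p2 and !p2.
              branch 2.2.2.2 (add p2):
                ○ open, literals {p2=1, p3=1}.
6 branches closed, 4 open.
Each open branch fixes some atoms; the unmentioned ones are free. Counting distinct full assignments: branch {p2=0, p3=0} (p1, p4) contributes 4 new; branch {p2=0, p3=1} (p1, p4) contributes 4 new; branch {p1=0, p2=1, p3=1} (p4) contributes 2 new; branch {p2=1, p3=1} (p1, p4) contributes 2 new. Total: 12.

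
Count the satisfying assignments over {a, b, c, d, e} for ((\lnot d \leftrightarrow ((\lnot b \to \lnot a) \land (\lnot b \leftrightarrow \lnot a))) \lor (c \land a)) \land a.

12

Initial set: {T (((\lnot d \leftrightarrow ((\lnot b \to \lnot a) \land (\lnot b \leftrightarrow \lnot a))) \lor (c \land a)) \land a)}.
T (((\lnot d \leftrightarrow ((\lnot b \to \lnot a) \land (\lnot b \leftrightarrow \lnot a))) \lor (c \land a)) \land a): α-rule — add T ((\lnot d \leftrightarrow ((\lnot b \to \lnot a) \land (\lnot b \leftrightarrow \lnot a))) \lor (c \land a)), T a.
T ((\lnot d \leftrightarrow ((\lnot b \to \lnot a) \land (\lnot b \leftrightarrow \lnot a))) \lor (c \land a)): β-rule — branch into T (\lnot d \leftrightarrow ((\lnot b \to \lnot a) \land (\lnot b \leftrightarrow \lnot a)))  //  T (c \land a).
  branch 1 (add T (\lnot d \leftrightarrow ((\lnot b \to \lnot a) \land (\lnot b \leftrightarrow \lnot a)))):
    T (\lnot d \leftrightarrow ((\lnot b \to \lnot a) \land (\lnot b \leftrightarrow \lnot a))): β-rule — branch into T \lnot d, T ((\lnot b \to \lnot a) \land (\lnot b \leftrightarrow \lnot a))  //  F \lnot d, F ((\lnot b \to \lnot a) \land (\lnot b \leftrightarrow \lnot a)).
      branch 1.1 (add T \lnot d, T ((\lnot b \to \lnot a) \land (\lnot b \leftrightarrow \lnot a))):
        T ((\lnot b \to \lnot a) \land (\lnot b \leftrightarrow \lnot a)): α-rule — add T (\lnot b \to \lnot a), T (\lnot b \leftrightarrow \lnot a).
        T (\lnot b \to \lnot a): β-rule — branch into F \lnot b  //  T \lnot a.
          branch 1.1.1 (add F \lnot b):
            T (\lnot b \leftrightarrow \lnot a): β-rule — branch into T \lnot b, T \lnot a  //  F \lnot b, F \lnot a.
              branch 1.1.1.1 (add T \lnot b, T \lnot a):
                × closes — contains both b and \lnot b.
              branch 1.1.1.2 (add F \lnot b, F \lnot a):
                ○ open, literals {a=1, b=1, d=0}.
          branch 1.1.2 (add T \lnot a):
            × closes — contains both a and \lnot a.
      branch 1.2 (add F \lnot d, F ((\lnot b \to \lnot a) \land (\lnot b \leftrightarrow \lnot a))):
        F ((\lnot b \to \lnot a) \land (\lnot b \leftrightarrow \lnot a)): β-rule — branch into F (\lnot b \to \lnot a)  //  F (\lnot b \leftrightarrow \lnot a).
          branch 1.2.1 (add F (\lnot b \to \lnot a)):
            F (\lnot b \to \lnot a): α-rule — add T \lnot b, F \lnot a.
            ○ open, literals {a=1, b=0, d=1}.
          branch 1.2.2 (add F (\lnot b \leftrightarrow \lnot a)):
            F (\lnot b \leftrightarrow \lnot a): β-rule — branch into T \lnot b, F \lnot a  //  F \lnot b, T \lnot a.
              branch 1.2.2.1 (add T \lnot b, F \lnot a):
                ○ open, literals {a=1, b=0, d=1}.
              branch 1.2.2.2 (add F \lnot b, T \lnot a):
                × closes — contains both a and \lnot a.
  branch 2 (add T (c \land a)):
    T (c \land a): α-rule — add T c, T a.
    ○ open, literals {a=1, c=1}.
3 branches closed, 4 open.
Each open branch fixes some atoms; the unmentioned ones are free. Counting distinct full assignments: branch {a=1, b=1, d=0} (c, e) contributes 4 new; branch {a=1, b=0, d=1} (c, e) contributes 4 new; branch {a=1, b=0, d=1} (c, e) contributes 0 new; branch {a=1, c=1} (b, d, e) contributes 4 new. Total: 12.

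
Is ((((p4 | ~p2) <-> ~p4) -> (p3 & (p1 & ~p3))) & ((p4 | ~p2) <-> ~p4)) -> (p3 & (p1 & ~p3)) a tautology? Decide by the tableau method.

Valid

Assume the negation and expand:
Initial set: {~(((((p4 | ~p2) <-> ~p4) -> (p3 & (p1 & ~p3))) & ((p4 | ~p2) <-> ~p4)) -> (p3 & (p1 & ~p3)))}.
~(((((p4 | ~p2) <-> ~p4) -> (p3 & (p1 & ~p3))) & ((p4 | ~p2) <-> ~p4)) -> (p3 & (p1 & ~p3))): α-rule — add ((((p4 | ~p2) <-> ~p4) -> (p3 & (p1 & ~p3))) & ((p4 | ~p2) <-> ~p4)), ~(p3 & (p1 & ~p3)).
((((p4 | ~p2) <-> ~p4) -> (p3 & (p1 & ~p3))) & ((p4 | ~p2) <-> ~p4)): α-rule — add (((p4 | ~p2) <-> ~p4) -> (p3 & (p1 & ~p3))), ((p4 | ~p2) <-> ~p4).
~(p3 & (p1 & ~p3)): β-rule — branch into ~p3  //  ~(p1 & ~p3).
  branch 1 (add ~p3):
    (((p4 | ~p2) <-> ~p4) -> (p3 & (p1 & ~p3))): β-rule — branch into ~((p4 | ~p2) <-> ~p4)  //  (p3 & (p1 & ~p3)).
      branch 1.1 (add ~((p4 | ~p2) <-> ~p4)):
        ((p4 | ~p2) <-> ~p4): β-rule — branch into (p4 | ~p2), ~p4  //  ~(p4 | ~p2), ~~p4.
          branch 1.1.1 (add (p4 | ~p2), ~p4):
            ~((p4 | ~p2) <-> ~p4): β-rule — branch into (p4 | ~p2), ~~p4  //  ~(p4 | ~p2), ~p4.
              branch 1.1.1.1 (add (p4 | ~p2), ~~p4):
                × closes — contains both p4 and ~p4.
              branch 1.1.1.2 (add ~(p4 | ~p2), ~p4):
                ~(p4 | ~p2): α-rule — add ~p4, ~~p2.
                (p4 | ~p2): β-rule — branch into p4  //  ~p2.
                  branch 1.1.1.2.1 (add p4):
                    × closes — contains both p4 and ~p4.
                  branch 1.1.1.2.2 (add ~p2):
                    × closes — contains both p2 and ~p2.
          branch 1.1.2 (add ~(p4 | ~p2), ~~p4):
            ~(p4 | ~p2): α-rule — add ~p4, ~~p2.
            × closes — contains both p4 and ~p4.
      branch 1.2 (add (p3 & (p1 & ~p3))):
        (p3 & (p1 & ~p3)): α-rule — add p3, (p1 & ~p3).
        × closes — contains both p3 and ~p3.
  branch 2 (add ~(p1 & ~p3)):
    (((p4 | ~p2) <-> ~p4) -> (p3 & (p1 & ~p3))): β-rule — branch into ~((p4 | ~p2) <-> ~p4)  //  (p3 & (p1 & ~p3)).
      branch 2.1 (add ~((p4 | ~p2) <-> ~p4)):
        ((p4 | ~p2) <-> ~p4): β-rule — branch into (p4 | ~p2), ~p4  //  ~(p4 | ~p2), ~~p4.
          branch 2.1.1 (add (p4 | ~p2), ~p4):
            ~(p1 & ~p3): β-rule — branch into ~p1  //  ~~p3.
              branch 2.1.1.1 (add ~p1):
                ~((p4 | ~p2) <-> ~p4): β-rule — branch into (p4 | ~p2), ~~p4  //  ~(p4 | ~p2), ~p4.
                  branch 2.1.1.1.1 (add (p4 | ~p2), ~~p4):
                    × closes — contains both p4 and ~p4.
                  branch 2.1.1.1.2 (add ~(p4 | ~p2), ~p4):
                    ~(p4 | ~p2): α-rule — add ~p4, ~~p2.
                    (p4 | ~p2): β-rule — branch into p4  //  ~p2.
                      branch 2.1.1.1.2.1 (add p4):
                        × closes — contains both p4 and ~p4.
                      branch 2.1.1.1.2.2 (add ~p2):
                        × closes — contains both p2 and ~p2.
              branch 2.1.1.2 (add ~~p3):
                ~((p4 | ~p2) <-> ~p4): β-rule — branch into (p4 | ~p2), ~~p4  //  ~(p4 | ~p2), ~p4.
                  branch 2.1.1.2.1 (add (p4 | ~p2), ~~p4):
                    × closes — contains both p4 and ~p4.
                  branch 2.1.1.2.2 (add ~(p4 | ~p2), ~p4):
                    ~(p4 | ~p2): α-rule — add ~p4, ~~p2.
                    (p4 | ~p2): β-rule — branch into p4  //  ~p2.
                      branch 2.1.1.2.2.1 (add p4):
                        × closes — contains both p4 and ~p4.
                      branch 2.1.1.2.2.2 (add ~p2):
                        × closes — contains both p2 and ~p2.
          branch 2.1.2 (add ~(p4 | ~p2), ~~p4):
            ~(p4 | ~p2): α-rule — add ~p4, ~~p2.
            × closes — contains both p4 and ~p4.
      branch 2.2 (add (p3 & (p1 & ~p3))):
        (p3 & (p1 & ~p3)): α-rule — add p3, (p1 & ~p3).
        (p1 & ~p3): α-rule — add p1, ~p3.
        × closes — contains both p3 and ~p3.
All 13 branches close.
Every branch closed, so the negation is unsatisfiable and the formula is valid.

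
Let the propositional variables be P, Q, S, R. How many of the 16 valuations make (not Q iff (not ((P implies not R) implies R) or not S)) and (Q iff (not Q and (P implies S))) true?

2

Initial set: {((not Q iff (not ((P implies not R) implies R) or not S)) and (Q iff (not Q and (P implies S))))}.
((not Q iff (not ((P implies not R) implies R) or not S)) and (Q iff (not Q and (P implies S)))): α-rule — add (not Q iff (not ((P implies not R) implies R) or not S)), (Q iff (not Q and (P implies S))).
(not Q iff (not ((P implies not R) implies R) or not S)): β-rule — branch into not Q, (not ((P implies not R) implies R) or not S)  //  not not Q, not (not ((P implies not R) implies R) or not S).
  branch 1 (add not Q, (not ((P implies not R) implies R) or not S)):
    (Q iff (not Q and (P implies S))): β-rule — branch into Q, (not Q and (P implies S))  //  not Q, not (not Q and (P implies S)).
      branch 1.1 (add Q, (not Q and (P implies S))):
        × closes — contains both Q and not Q.
      branch 1.2 (add not Q, not (not Q and (P implies S))):
        (not ((P implies not R) implies R) or not S): β-rule — branch into not ((P implies not R) implies R)  //  not S.
          branch 1.2.1 (add not ((P implies not R) implies R)):
            not ((P implies not R) implies R): α-rule — add (P implies not R), not R.
            not (not Q and (P implies S)): β-rule — branch into not not Q  //  not (P implies S).
              branch 1.2.1.1 (add not not Q):
                × closes — contains both Q and not Q.
              branch 1.2.1.2 (add not (P implies S)):
                not (P implies S): α-rule — add P, not S.
                (P implies not R): β-rule — branch into not P  //  not R.
                  branch 1.2.1.2.1 (add not P):
                    × closes — contains both P and not P.
                  branch 1.2.1.2.2 (add not R):
                    ○ open, literals {P=T, Q=F, R=F, S=F}.
          branch 1.2.2 (add not S):
            not (not Q and (P implies S)): β-rule — branch into not not Q  //  not (P implies S).
              branch 1.2.2.1 (add not not Q):
                × closes — contains both Q and not Q.
              branch 1.2.2.2 (add not (P implies S)):
                not (P implies S): α-rule — add P, not S.
                ○ open, literals {P=T, Q=F, S=F}.
  branch 2 (add not not Q, not (not ((P implies not R) implies R) or not S)):
    not (not ((P implies not R) implies R) or not S): α-rule — add not not ((P implies not R) implies R), not not S.
    (Q iff (not Q and (P implies S))): β-rule — branch into Q, (not Q and (P implies S))  //  not Q, not (not Q and (P implies S)).
      branch 2.1 (add Q, (not Q and (P implies S))):
        (not Q and (P implies S)): α-rule — add not Q, (P implies S).
        × closes — contains both Q and not Q.
      branch 2.2 (add not Q, not (not Q and (P implies S))):
        × closes — contains both Q and not Q.
6 branches closed, 2 open.
Each open branch fixes some atoms; the unmentioned ones are free. Counting distinct full assignments: branch {P=T, Q=F, R=F, S=F} (none free) contributes 1 new; branch {P=T, Q=F, S=F} (R) contributes 1 new. Total: 2.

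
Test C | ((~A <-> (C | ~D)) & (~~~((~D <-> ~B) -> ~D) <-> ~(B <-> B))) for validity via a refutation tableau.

Not valid

Assume the negation and expand:
Initial set: {~(C | ((~A <-> (C | ~D)) & (~~~((~D <-> ~B) -> ~D) <-> ~(B <-> B))))}.
~(C | ((~A <-> (C | ~D)) & (~~~((~D <-> ~B) -> ~D) <-> ~(B <-> B)))): α-rule — add ~C, ~((~A <-> (C | ~D)) & (~~~((~D <-> ~B) -> ~D) <-> ~(B <-> B))).
~((~A <-> (C | ~D)) & (~~~((~D <-> ~B) -> ~D) <-> ~(B <-> B))): β-rule — branch into ~(~A <-> (C | ~D))  //  ~(~~~((~D <-> ~B) -> ~D) <-> ~(B <-> B)).
  branch 1 (add ~(~A <-> (C | ~D))):
    ~(~A <-> (C | ~D)): β-rule — branch into ~A, ~(C | ~D)  //  ~~A, (C | ~D).
      branch 1.1 (add ~A, ~(C | ~D)):
        ~(C | ~D): α-rule — add ~C, ~~D.
        ○ open, literals {A=0, C=0, D=1}.
      branch 1.2 (add ~~A, (C | ~D)):
        (C | ~D): β-rule — branch into C  //  ~D.
          branch 1.2.1 (add C):
            × closes — contains both C and ~C.
          branch 1.2.2 (add ~D):
            ○ open, literals {A=1, C=0, D=0}.
  branch 2 (add ~(~~~((~D <-> ~B) -> ~D) <-> ~(B <-> B))):
    ~(~~~((~D <-> ~B) -> ~D) <-> ~(B <-> B)): β-rule — branch into ~~~((~D <-> ~B) -> ~D), ~~(B <-> B)  //  ~~~~((~D <-> ~B) -> ~D), ~(B <-> B).
      branch 2.1 (add ~~~((~D <-> ~B) -> ~D), ~~(B <-> B)):
        ~~~((~D <-> ~B) -> ~D): drop double negation, giving ~((~D <-> ~B) -> ~D).
        ~((~D <-> ~B) -> ~D): α-rule — add (~D <-> ~B), ~~D.
        ~~(B <-> B): β-rule — branch into B, B  //  ~B, ~B.
          branch 2.1.1 (add B, B):
            (~D <-> ~B): β-rule — branch into ~D, ~B  //  ~~D, ~~B.
              branch 2.1.1.1 (add ~D, ~B):
                × closes — contains both D and ~D.
              branch 2.1.1.2 (add ~~D, ~~B):
                ○ open, literals {B=1, C=0, D=1}.
          branch 2.1.2 (add ~B, ~B):
            (~D <-> ~B): β-rule — branch into ~D, ~B  //  ~~D, ~~B.
              branch 2.1.2.1 (add ~D, ~B):
                × closes — contains both D and ~D.
              branch 2.1.2.2 (add ~~D, ~~B):
                × closes — contains both B and ~B.
      branch 2.2 (add ~~~~((~D <-> ~B) -> ~D), ~(B <-> B)):
        ~~~~((~D <-> ~B) -> ~D): drop double negation, giving ~~((~D <-> ~B) -> ~D).
        ~(B <-> B): β-rule — branch into B, ~B  //  ~B, B.
          branch 2.2.1 (add B, ~B):
            × closes — contains both B and ~B.
          branch 2.2.2 (add ~B, B):
            × closes — contains both B and ~B.
6 branches closed, 3 open.
An open branch gives a countermodel: A=0, C=0, D=1 (unmentioned atoms arbitrary); under it the original formula is false.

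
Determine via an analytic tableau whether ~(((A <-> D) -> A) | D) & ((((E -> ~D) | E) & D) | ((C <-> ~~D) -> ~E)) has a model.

Satisfiable

Initial set: {(~(((A <-> D) -> A) | D) & ((((E -> ~D) | E) & D) | ((C <-> ~~D) -> ~E)))}.
(~(((A <-> D) -> A) | D) & ((((E -> ~D) | E) & D) | ((C <-> ~~D) -> ~E))): α-rule — add ~(((A <-> D) -> A) | D), ((((E -> ~D) | E) & D) | ((C <-> ~~D) -> ~E)).
~(((A <-> D) -> A) | D): α-rule — add ~((A <-> D) -> A), ~D.
~((A <-> D) -> A): α-rule — add (A <-> D), ~A.
((((E -> ~D) | E) & D) | ((C <-> ~~D) -> ~E)): β-rule — branch into (((E -> ~D) | E) & D)  //  ((C <-> ~~D) -> ~E).
  branch 1 (add (((E -> ~D) | E) & D)):
    (((E -> ~D) | E) & D): α-rule — add ((E -> ~D) | E), D.
    × closes — contains both D and ~D.
  branch 2 (add ((C <-> ~~D) -> ~E)):
    (A <-> D): β-rule — branch into A, D  //  ~A, ~D.
      branch 2.1 (add A, D):
        × closes — contains both A and ~A.
      branch 2.2 (add ~A, ~D):
        ((C <-> ~~D) -> ~E): β-rule — branch into ~(C <-> ~~D)  //  ~E.
          branch 2.2.1 (add ~(C <-> ~~D)):
            ~(C <-> ~~D): β-rule — branch into C, ~~~D  //  ~C, ~~D.
              branch 2.2.1.1 (add C, ~~~D):
                ~~~D: drop double negation, giving ~D.
                ○ open, literals {A=false, C=true, D=false}.
              branch 2.2.1.2 (add ~C, ~~D):
                ~~D: drop double negation, giving D.
                × closes — contains both D and ~D.
          branch 2.2.2 (add ~E):
            ○ open, literals {A=false, D=false, E=false}.
3 branches closed, 2 open.
An open branch gives a satisfying assignment: A=false, C=true, D=false.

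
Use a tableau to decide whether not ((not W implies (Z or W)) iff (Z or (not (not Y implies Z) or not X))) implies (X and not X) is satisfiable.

Initial set: {T (not ((not W implies (Z or W)) iff (Z or (not (not Y implies Z) or not X))) implies (X and not X))}.
T (not ((not W implies (Z or W)) iff (Z or (not (not Y implies Z) or not X))) implies (X and not X)): β-rule — branch into F not ((not W implies (Z or W)) iff (Z or (not (not Y implies Z) or not X)))  //  T (X and not X).
  branch 1 (add F not ((not W implies (Z or W)) iff (Z or (not (not Y implies Z) or not X)))):
    F not ((not W implies (Z or W)) iff (Z or (not (not Y implies Z) or not X))): β-rule — branch into T (not W implies (Z or W)), T (Z or (not (not Y implies Z) or not X))  //  F (not W implies (Z or W)), F (Z or (not (not Y implies Z) or not X)).
      branch 1.1 (add T (not W implies (Z or W)), T (Z or (not (not Y implies Z) or not X))):
        T (not W implies (Z or W)): β-rule — branch into F not W  //  T (Z or W).
          branch 1.1.1 (add F not W):
            T (Z or (not (not Y implies Z) or not X)): β-rule — branch into T Z  //  T (not (not Y implies Z) or not X).
              branch 1.1.1.1 (add T Z):
                ○ open, literals {W=true, Z=true}.
              branch 1.1.1.2 (add T (not (not Y implies Z) or not X)):
                T (not (not Y implies Z) or not X): β-rule — branch into T not (not Y implies Z)  //  T not X.
                  branch 1.1.1.2.1 (add T not (not Y implies Z)):
                    T not (not Y implies Z): α-rule — add T not Y, F Z.
                    ○ open, literals {W=true, Y=false, Z=false}.
                  branch 1.1.1.2.2 (add T not X):
                    ○ open, literals {W=true, X=false}.
          branch 1.1.2 (add T (Z or W)):
            T (Z or (not (not Y implies Z) or not X)): β-rule — branch into T Z  //  T (not (not Y implies Z) or not X).
              branch 1.1.2.1 (add T Z):
                T (Z or W): β-rule — branch into T Z  //  T W.
                  branch 1.1.2.1.1 (add T Z):
                    ○ open, literals {Z=true}.
                  branch 1.1.2.1.2 (add T W):
                    ○ open, literals {W=true, Z=true}.
              branch 1.1.2.2 (add T (not (not Y implies Z) or not X)):
                T (Z or W): β-rule — branch into T Z  //  T W.
                  branch 1.1.2.2.1 (add T Z):
                    T (not (not Y implies Z) or not X): β-rule — branch into T not (not Y implies Z)  //  T not X.
                      branch 1.1.2.2.1.1 (add T not (not Y implies Z)):
                        T not (not Y implies Z): α-rule — add T not Y, F Z.
                        × closes — contains both Z and not Z.
                      branch 1.1.2.2.1.2 (add T not X):
                        ○ open, literals {X=false, Z=true}.
                  branch 1.1.2.2.2 (add T W):
                    T (not (not Y implies Z) or not X): β-rule — branch into T not (not Y implies Z)  //  T not X.
                      branch 1.1.2.2.2.1 (add T not (not Y implies Z)):
                        T not (not Y implies Z): α-rule — add T not Y, F Z.
                        ○ open, literals {W=true, Y=false, Z=false}.
                      branch 1.1.2.2.2.2 (add T not X):
                        ○ open, literals {W=true, X=false}.
      branch 1.2 (add F (not W implies (Z or W)), F (Z or (not (not Y implies Z) or not X))):
        F (not W implies (Z or W)): α-rule — add T not W, F (Z or W).
        F (Z or (not (not Y implies Z) or not X)): α-rule — add F Z, F (not (not Y implies Z) or not X).
        F (Z or W): α-rule — add F Z, F W.
        F (not (not Y implies Z) or not X): α-rule — add F not (not Y implies Z), F not X.
        F not (not Y implies Z): β-rule — branch into F not Y  //  T Z.
          branch 1.2.1 (add F not Y):
            ○ open, literals {W=false, X=true, Y=true, Z=false}.
          branch 1.2.2 (add T Z):
            × closes — contains both Z and not Z.
  branch 2 (add T (X and not X)):
    T (X and not X): α-rule — add T X, T not X.
    × closes — contains both X and not X.
3 branches closed, 9 open.
An open branch gives a satisfying assignment: W=true, Z=true.

Satisfiable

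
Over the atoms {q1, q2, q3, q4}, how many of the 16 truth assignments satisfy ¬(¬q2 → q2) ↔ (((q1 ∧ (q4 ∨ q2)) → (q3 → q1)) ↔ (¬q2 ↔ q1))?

Initial set: {(¬(¬q2 → q2) ↔ (((q1 ∧ (q4 ∨ q2)) → (q3 → q1)) ↔ (¬q2 ↔ q1)))}.
(¬(¬q2 → q2) ↔ (((q1 ∧ (q4 ∨ q2)) → (q3 → q1)) ↔ (¬q2 ↔ q1))): β-rule — branch into ¬(¬q2 → q2), (((q1 ∧ (q4 ∨ q2)) → (q3 → q1)) ↔ (¬q2 ↔ q1))  //  ¬¬(¬q2 → q2), ¬(((q1 ∧ (q4 ∨ q2)) → (q3 → q1)) ↔ (¬q2 ↔ q1)).
  branch 1 (add ¬(¬q2 → q2), (((q1 ∧ (q4 ∨ q2)) → (q3 → q1)) ↔ (¬q2 ↔ q1))):
    ¬(¬q2 → q2): α-rule — add ¬q2, ¬q2.
    (((q1 ∧ (q4 ∨ q2)) → (q3 → q1)) ↔ (¬q2 ↔ q1)): β-rule — branch into ((q1 ∧ (q4 ∨ q2)) → (q3 → q1)), (¬q2 ↔ q1)  //  ¬((q1 ∧ (q4 ∨ q2)) → (q3 → q1)), ¬(¬q2 ↔ q1).
      branch 1.1 (add ((q1 ∧ (q4 ∨ q2)) → (q3 → q1)), (¬q2 ↔ q1)):
        ((q1 ∧ (q4 ∨ q2)) → (q3 → q1)): β-rule — branch into ¬(q1 ∧ (q4 ∨ q2))  //  (q3 → q1).
          branch 1.1.1 (add ¬(q1 ∧ (q4 ∨ q2))):
            (¬q2 ↔ q1): β-rule — branch into ¬q2, q1  //  ¬¬q2, ¬q1.
              branch 1.1.1.1 (add ¬q2, q1):
                ¬(q1 ∧ (q4 ∨ q2)): β-rule — branch into ¬q1  //  ¬(q4 ∨ q2).
                  branch 1.1.1.1.1 (add ¬q1):
                    × closes — contains both q1 and ¬q1.
                  branch 1.1.1.1.2 (add ¬(q4 ∨ q2)):
                    ¬(q4 ∨ q2): α-rule — add ¬q4, ¬q2.
                    ○ open, literals {q1=true, q2=false, q4=false}.
              branch 1.1.1.2 (add ¬¬q2, ¬q1):
                × closes — contains both q2 and ¬q2.
          branch 1.1.2 (add (q3 → q1)):
            (¬q2 ↔ q1): β-rule — branch into ¬q2, q1  //  ¬¬q2, ¬q1.
              branch 1.1.2.1 (add ¬q2, q1):
                (q3 → q1): β-rule — branch into ¬q3  //  q1.
                  branch 1.1.2.1.1 (add ¬q3):
                    ○ open, literals {q1=true, q2=false, q3=false}.
                  branch 1.1.2.1.2 (add q1):
                    ○ open, literals {q1=true, q2=false}.
              branch 1.1.2.2 (add ¬¬q2, ¬q1):
                × closes — contains both q2 and ¬q2.
      branch 1.2 (add ¬((q1 ∧ (q4 ∨ q2)) → (q3 → q1)), ¬(¬q2 ↔ q1)):
        ¬((q1 ∧ (q4 ∨ q2)) → (q3 → q1)): α-rule — add (q1 ∧ (q4 ∨ q2)), ¬(q3 → q1).
        (q1 ∧ (q4 ∨ q2)): α-rule — add q1, (q4 ∨ q2).
        ¬(q3 → q1): α-rule — add q3, ¬q1.
        × closes — contains both q1 and ¬q1.
  branch 2 (add ¬¬(¬q2 → q2), ¬(((q1 ∧ (q4 ∨ q2)) → (q3 → q1)) ↔ (¬q2 ↔ q1))):
    ¬¬(¬q2 → q2): β-rule — branch into ¬¬q2  //  q2.
      branch 2.1 (add ¬¬q2):
        ¬(((q1 ∧ (q4 ∨ q2)) → (q3 → q1)) ↔ (¬q2 ↔ q1)): β-rule — branch into ((q1 ∧ (q4 ∨ q2)) → (q3 → q1)), ¬(¬q2 ↔ q1)  //  ¬((q1 ∧ (q4 ∨ q2)) → (q3 → q1)), (¬q2 ↔ q1).
          branch 2.1.1 (add ((q1 ∧ (q4 ∨ q2)) → (q3 → q1)), ¬(¬q2 ↔ q1)):
            ((q1 ∧ (q4 ∨ q2)) → (q3 → q1)): β-rule — branch into ¬(q1 ∧ (q4 ∨ q2))  //  (q3 → q1).
              branch 2.1.1.1 (add ¬(q1 ∧ (q4 ∨ q2))):
                ¬(¬q2 ↔ q1): β-rule — branch into ¬q2, ¬q1  //  ¬¬q2, q1.
                  branch 2.1.1.1.1 (add ¬q2, ¬q1):
                    × closes — contains both q2 and ¬q2.
                  branch 2.1.1.1.2 (add ¬¬q2, q1):
                    ¬(q1 ∧ (q4 ∨ q2)): β-rule — branch into ¬q1  //  ¬(q4 ∨ q2).
                      branch 2.1.1.1.2.1 (add ¬q1):
                        × closes — contains both q1 and ¬q1.
                      branch 2.1.1.1.2.2 (add ¬(q4 ∨ q2)):
                        ¬(q4 ∨ q2): α-rule — add ¬q4, ¬q2.
                        × closes — contains both q2 and ¬q2.
              branch 2.1.1.2 (add (q3 → q1)):
                ¬(¬q2 ↔ q1): β-rule — branch into ¬q2, ¬q1  //  ¬¬q2, q1.
                  branch 2.1.1.2.1 (add ¬q2, ¬q1):
                    × closes — contains both q2 and ¬q2.
                  branch 2.1.1.2.2 (add ¬¬q2, q1):
                    (q3 → q1): β-rule — branch into ¬q3  //  q1.
                      branch 2.1.1.2.2.1 (add ¬q3):
                        ○ open, literals {q1=true, q2=true, q3=false}.
                      branch 2.1.1.2.2.2 (add q1):
                        ○ open, literals {q1=true, q2=true}.
          branch 2.1.2 (add ¬((q1 ∧ (q4 ∨ q2)) → (q3 → q1)), (¬q2 ↔ q1)):
            ¬((q1 ∧ (q4 ∨ q2)) → (q3 → q1)): α-rule — add (q1 ∧ (q4 ∨ q2)), ¬(q3 → q1).
            (q1 ∧ (q4 ∨ q2)): α-rule — add q1, (q4 ∨ q2).
            ¬(q3 → q1): α-rule — add q3, ¬q1.
            × closes — contains both q1 and ¬q1.
      branch 2.2 (add q2):
        ¬(((q1 ∧ (q4 ∨ q2)) → (q3 → q1)) ↔ (¬q2 ↔ q1)): β-rule — branch into ((q1 ∧ (q4 ∨ q2)) → (q3 → q1)), ¬(¬q2 ↔ q1)  //  ¬((q1 ∧ (q4 ∨ q2)) → (q3 → q1)), (¬q2 ↔ q1).
          branch 2.2.1 (add ((q1 ∧ (q4 ∨ q2)) → (q3 → q1)), ¬(¬q2 ↔ q1)):
            ((q1 ∧ (q4 ∨ q2)) → (q3 → q1)): β-rule — branch into ¬(q1 ∧ (q4 ∨ q2))  //  (q3 → q1).
              branch 2.2.1.1 (add ¬(q1 ∧ (q4 ∨ q2))):
                ¬(¬q2 ↔ q1): β-rule — branch into ¬q2, ¬q1  //  ¬¬q2, q1.
                  branch 2.2.1.1.1 (add ¬q2, ¬q1):
                    × closes — contains both q2 and ¬q2.
                  branch 2.2.1.1.2 (add ¬¬q2, q1):
                    ¬(q1 ∧ (q4 ∨ q2)): β-rule — branch into ¬q1  //  ¬(q4 ∨ q2).
                      branch 2.2.1.1.2.1 (add ¬q1):
                        × closes — contains both q1 and ¬q1.
                      branch 2.2.1.1.2.2 (add ¬(q4 ∨ q2)):
                        ¬(q4 ∨ q2): α-rule — add ¬q4, ¬q2.
                        × closes — contains both q2 and ¬q2.
              branch 2.2.1.2 (add (q3 → q1)):
                ¬(¬q2 ↔ q1): β-rule — branch into ¬q2, ¬q1  //  ¬¬q2, q1.
                  branch 2.2.1.2.1 (add ¬q2, ¬q1):
                    × closes — contains both q2 and ¬q2.
                  branch 2.2.1.2.2 (add ¬¬q2, q1):
                    (q3 → q1): β-rule — branch into ¬q3  //  q1.
                      branch 2.2.1.2.2.1 (add ¬q3):
                        ○ open, literals {q1=true, q2=true, q3=false}.
                      branch 2.2.1.2.2.2 (add q1):
                        ○ open, literals {q1=true, q2=true}.
          branch 2.2.2 (add ¬((q1 ∧ (q4 ∨ q2)) → (q3 → q1)), (¬q2 ↔ q1)):
            ¬((q1 ∧ (q4 ∨ q2)) → (q3 → q1)): α-rule — add (q1 ∧ (q4 ∨ q2)), ¬(q3 → q1).
            (q1 ∧ (q4 ∨ q2)): α-rule — add q1, (q4 ∨ q2).
            ¬(q3 → q1): α-rule — add q3, ¬q1.
            × closes — contains both q1 and ¬q1.
14 branches closed, 7 open.
Each open branch fixes some atoms; the unmentioned ones are free. Counting distinct full assignments: branch {q1=true, q2=false, q4=false} (q3) contributes 2 new; branch {q1=true, q2=false, q3=false} (q4) contributes 1 new; branch {q1=true, q2=false} (q3, q4) contributes 1 new; branch {q1=true, q2=true, q3=false} (q4) contributes 2 new; branch {q1=true, q2=true} (q3, q4) contributes 2 new; branch {q1=true, q2=true, q3=false} (q4) contributes 0 new; branch {q1=true, q2=true} (q3, q4) contributes 0 new. Total: 8.

8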